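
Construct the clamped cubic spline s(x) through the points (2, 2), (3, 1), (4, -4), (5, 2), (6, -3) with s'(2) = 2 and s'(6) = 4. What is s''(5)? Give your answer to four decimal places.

-34.6429

Put M_i = s'' at the i-th knot. Here h = (1, 1, 1, 1) and Δ = (-1, -5, 6, -5), so the interior equations h_(i-1)·M_(i-1) + 2(h_(i-1)+h_i)·M_i + h_i·M_(i+1) = 6(Δ_i − Δ_(i-1)) read
  1·M_0 + 4·M_1 + 1·M_2 = 6(Δ_1 - Δ_0) = -24
  1·M_1 + 4·M_2 + 1·M_3 = 6(Δ_2 - Δ_1) = 66
  1·M_2 + 4·M_3 + 1·M_4 = 6(Δ_3 - Δ_2) = -66
Clamped end conditions give two more equations: 2h_0·M_0 + h_0·M_1 = 6(Δ_0 - s'(2)) = -18 and h_3·M_3 + 2h_3·M_4 = 6(s'(6) - Δ_3) = 54.
Hence M_0 = -79/28, M_1 = -173/14, M_2 = 113/4, M_3 = -485/14, M_4 = 1241/28.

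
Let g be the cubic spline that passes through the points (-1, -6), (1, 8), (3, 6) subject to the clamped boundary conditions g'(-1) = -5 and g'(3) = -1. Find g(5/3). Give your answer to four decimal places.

Put m_i = g'' at the i-th knot. Here h = (2, 2) and Δ = (7, -1), so the interior equations h_(i-1)·m_(i-1) + 2(h_(i-1)+h_i)·m_i + h_i·m_(i+1) = 6(Δ_i − Δ_(i-1)) read
  2·m_0 + 8·m_1 + 2·m_2 = 6(Δ_1 - Δ_0) = -48
Clamped end conditions give two more equations: 2h_0·m_0 + h_0·m_1 = 6(Δ_0 - g'(-1)) = 72 and h_1·m_1 + 2h_1·m_2 = 6(g'(3) - Δ_1) = 0.
Solving: m_0 = 25, m_1 = -14, m_2 = 7.
On [1, 3], g(t) = 8 + 6·(t - 1) - 7·(t - 1)² + 7/4·(t - 1)³.
With (t - 1) = 2/3: g(5/3) = 254/27.

9.4074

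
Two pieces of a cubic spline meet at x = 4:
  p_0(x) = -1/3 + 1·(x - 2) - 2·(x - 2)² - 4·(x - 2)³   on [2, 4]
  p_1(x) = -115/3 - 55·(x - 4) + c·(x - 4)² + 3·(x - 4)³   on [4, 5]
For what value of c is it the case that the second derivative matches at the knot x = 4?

p_0''(x) = -4 - 24·(x - 2), so p_0''(4) = -52. On the right, p_1''(4) = 2c, so c = -26.

-26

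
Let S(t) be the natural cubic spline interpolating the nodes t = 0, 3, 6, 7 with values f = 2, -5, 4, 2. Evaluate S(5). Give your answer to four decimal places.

2.1443

Let M_i = S''(x_i). Step sizes h_i = 3, 3, 1; slopes of the chords Δ_i = (y_(i+1) - y_i)/h_i = -7/3, 3, -2.
  3·M_0 + 12·M_1 + 3·M_2 = 6(Δ_1 - Δ_0) = 32
  3·M_1 + 8·M_2 + 1·M_3 = 6(Δ_2 - Δ_1) = -30
Natural end conditions: M_0 = M_3 = 0.
Forward elimination and back-substitution give M_0 = 0, M_1 = 346/87, M_2 = -152/29, M_3 = 0.
On [3, 6], S(t) = -5 + 143/87·(t - 3) + 173/87·(t - 3)² - 401/783·(t - 3)³.
With (t - 3) = 2: S(5) = 1679/783.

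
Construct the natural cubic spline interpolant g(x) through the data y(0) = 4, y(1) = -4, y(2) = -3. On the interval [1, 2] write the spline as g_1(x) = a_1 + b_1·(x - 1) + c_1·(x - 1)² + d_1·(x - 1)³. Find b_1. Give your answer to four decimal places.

Write σ_i for g''(x_i). With h_i = 1, 1 and divided differences Δ_i = -8, 1, the continuity of g' gives the tridiagonal system
  1·σ_0 + 4·σ_1 + 1·σ_2 = 6(Δ_1 - Δ_0) = 54
Natural end conditions: σ_0 = σ_2 = 0.
Solving: σ_0 = 0, σ_1 = 27/2, σ_2 = 0.
On [1, 2], with g_1(x) = a_1 + b_1·(x - 1) + c_1·(x - 1)² + d_1·(x - 1)³: c_1 = σ_1/2 = 27/4, d_1 = (σ_2 - σ_1)/(6h_1) = -9/4, b_1 = Δ_1 - h_1(2σ_1 + σ_2)/6 = -7/2.

-3.5000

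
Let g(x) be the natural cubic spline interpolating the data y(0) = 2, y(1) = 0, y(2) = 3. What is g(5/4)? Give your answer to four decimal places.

Put σ_i = g'' at the i-th knot. Here h = (1, 1) and Δ = (-2, 3), so the interior equations h_(i-1)·σ_(i-1) + 2(h_(i-1)+h_i)·σ_i + h_i·σ_(i+1) = 6(Δ_i − Δ_(i-1)) read
  1·σ_0 + 4·σ_1 + 1·σ_2 = 6(Δ_1 - Δ_0) = 30
Natural end conditions: σ_0 = σ_2 = 0.
Solving: σ_0 = 0, σ_1 = 15/2, σ_2 = 0.
On [1, 2], g(x) = 0 + 1/2·(x - 1) + 15/4·(x - 1)² - 5/4·(x - 1)³.
With (x - 1) = 1/4: g(5/4) = 87/256.

0.3398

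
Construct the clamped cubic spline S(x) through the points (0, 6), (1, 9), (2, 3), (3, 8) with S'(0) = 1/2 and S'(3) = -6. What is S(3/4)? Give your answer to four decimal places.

With M_i denoting the second derivative at x_i, h_i = 1, 1, 1, and Δ_i = (y_(i+1) − y_i)/h_i = 3, -6, 5:
  1·M_0 + 4·M_1 + 1·M_2 = 6(Δ_1 - Δ_0) = -54
  1·M_1 + 4·M_2 + 1·M_3 = 6(Δ_2 - Δ_1) = 66
Clamped end conditions give two more equations: 2h_0·M_0 + h_0·M_1 = 6(Δ_0 - S'(0)) = 15 and h_2·M_2 + 2h_2·M_3 = 6(S'(3) - Δ_2) = -66.
Hence M_0 = 322/15, M_1 = -419/15, M_2 = 544/15, M_3 = -767/15.
On [0, 1], S(x) = 6 + 1/2·x + 161/15·x² - 247/30·x³.
With x = 3/4: S(3/4) = 5721/640.

8.9391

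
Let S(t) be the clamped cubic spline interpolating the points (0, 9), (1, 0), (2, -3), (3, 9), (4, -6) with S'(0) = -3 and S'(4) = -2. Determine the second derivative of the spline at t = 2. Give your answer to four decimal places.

38.5000

With M_i denoting the second derivative at x_i, h_i = 1, 1, 1, 1, and Δ_i = (y_(i+1) − y_i)/h_i = -9, -3, 12, -15:
  1·M_0 + 4·M_1 + 1·M_2 = 6(Δ_1 - Δ_0) = 36
  1·M_1 + 4·M_2 + 1·M_3 = 6(Δ_2 - Δ_1) = 90
  1·M_2 + 4·M_3 + 1·M_4 = 6(Δ_3 - Δ_2) = -162
Clamped end conditions give two more equations: 2h_0·M_0 + h_0·M_1 = 6(Δ_0 - S'(0)) = -36 and h_3·M_3 + 2h_3·M_4 = 6(S'(4) - Δ_3) = 78.
Solving the tridiagonal system: M_0 = -283/14, M_1 = 31/7, M_2 = 77/2, M_3 = -479/7, M_4 = 1025/14.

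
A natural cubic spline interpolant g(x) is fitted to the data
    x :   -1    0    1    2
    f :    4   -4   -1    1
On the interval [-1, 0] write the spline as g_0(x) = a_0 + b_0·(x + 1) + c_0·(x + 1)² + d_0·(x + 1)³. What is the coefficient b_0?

Put M_i = g'' at the i-th knot. Here h = (1, 1, 1) and Δ = (-8, 3, 2), so the interior equations h_(i-1)·M_(i-1) + 2(h_(i-1)+h_i)·M_i + h_i·M_(i+1) = 6(Δ_i − Δ_(i-1)) read
  1·M_0 + 4·M_1 + 1·M_2 = 6(Δ_1 - Δ_0) = 66
  1·M_1 + 4·M_2 + 1·M_3 = 6(Δ_2 - Δ_1) = -6
Natural end conditions: M_0 = M_3 = 0.
Forward elimination and back-substitution give M_0 = 0, M_1 = 18, M_2 = -6, M_3 = 0.
On [-1, 0], with g_0(x) = a_0 + b_0·(x + 1) + c_0·(x + 1)² + d_0·(x + 1)³: c_0 = M_0/2 = 0, d_0 = (M_1 - M_0)/(6h_0) = 3, b_0 = Δ_0 - h_0(2M_0 + M_1)/6 = -11.

-11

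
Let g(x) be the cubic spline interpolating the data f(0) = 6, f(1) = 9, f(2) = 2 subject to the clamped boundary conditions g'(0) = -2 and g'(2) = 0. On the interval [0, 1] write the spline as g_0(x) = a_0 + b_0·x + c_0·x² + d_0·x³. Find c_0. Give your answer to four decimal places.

15.5000

Put m_i = g'' at the i-th knot. Here h = (1, 1) and Δ = (3, -7), so the interior equations h_(i-1)·m_(i-1) + 2(h_(i-1)+h_i)·m_i + h_i·m_(i+1) = 6(Δ_i − Δ_(i-1)) read
  1·m_0 + 4·m_1 + 1·m_2 = 6(Δ_1 - Δ_0) = -60
Clamped end conditions give two more equations: 2h_0·m_0 + h_0·m_1 = 6(Δ_0 - g'(0)) = 30 and h_1·m_1 + 2h_1·m_2 = 6(g'(2) - Δ_1) = 42.
Solving: m_0 = 31, m_1 = -32, m_2 = 37.
On [0, 1], with g_0(x) = a_0 + b_0·x + c_0·x² + d_0·x³: c_0 = m_0/2 = 31/2, d_0 = (m_1 - m_0)/(6h_0) = -21/2, b_0 = Δ_0 - h_0(2m_0 + m_1)/6 = -2.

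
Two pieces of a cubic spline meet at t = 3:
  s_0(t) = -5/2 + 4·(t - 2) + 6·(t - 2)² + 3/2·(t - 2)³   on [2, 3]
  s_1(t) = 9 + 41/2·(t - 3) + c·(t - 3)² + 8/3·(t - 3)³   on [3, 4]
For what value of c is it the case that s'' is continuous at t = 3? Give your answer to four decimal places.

10.5000

s_0''(t) = 12 + 9·(t - 2), so s_0''(3) = 21. On the right, s_1''(3) = 2c, so c = 21/2.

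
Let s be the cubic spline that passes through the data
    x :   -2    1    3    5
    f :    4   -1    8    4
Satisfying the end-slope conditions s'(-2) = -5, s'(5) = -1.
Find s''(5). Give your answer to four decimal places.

Write M_i for s''(x_i). With h_i = 3, 2, 2 and divided differences Δ_i = -5/3, 9/2, -2, the continuity of s' gives the tridiagonal system
  3·M_0 + 10·M_1 + 2·M_2 = 6(Δ_1 - Δ_0) = 37
  2·M_1 + 8·M_2 + 2·M_3 = 6(Δ_2 - Δ_1) = -39
Clamped end conditions give two more equations: 2h_0·M_0 + h_0·M_1 = 6(Δ_0 - s'(-2)) = 20 and h_2·M_2 + 2h_2·M_3 = 6(s'(5) - Δ_2) = 6.
Forward elimination and back-substitution give M_0 = 97/111, M_1 = 182/37, M_2 = -274/37, M_3 = 385/74.

5.2027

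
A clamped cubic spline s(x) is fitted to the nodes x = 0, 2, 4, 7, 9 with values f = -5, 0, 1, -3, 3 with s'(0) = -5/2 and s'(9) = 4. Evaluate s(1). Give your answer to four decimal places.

-3.9393

With σ_i denoting the second derivative at x_i, h_i = 2, 2, 3, 2, and Δ_i = (y_(i+1) − y_i)/h_i = 5/2, 1/2, -4/3, 3:
  2·σ_0 + 8·σ_1 + 2·σ_2 = 6(Δ_1 - Δ_0) = -12
  2·σ_1 + 10·σ_2 + 3·σ_3 = 6(Δ_2 - Δ_1) = -11
  3·σ_2 + 10·σ_3 + 2·σ_4 = 6(Δ_3 - Δ_2) = 26
Clamped end conditions give two more equations: 2h_0·σ_0 + h_0·σ_1 = 6(Δ_0 - s'(0)) = 30 and h_3·σ_3 + 2h_3·σ_4 = 6(s'(9) - Δ_3) = 6.
Forward elimination and back-substitution give σ_0 = 1636/177, σ_1 = -617/177, σ_2 = -230/177, σ_3 = 529/177, σ_4 = 1/177.
On [0, 2], s(x) = -5 - 5/2·x + 818/177·x² - 751/708·x³.
With x = 1: s(1) = -2789/708.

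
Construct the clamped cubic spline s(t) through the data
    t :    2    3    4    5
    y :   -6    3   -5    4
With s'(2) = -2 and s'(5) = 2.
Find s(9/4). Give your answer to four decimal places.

Let σ_i = s''(x_i). Step sizes h_i = 1, 1, 1; slopes of the chords Δ_i = (y_(i+1) - y_i)/h_i = 9, -8, 9.
  1·σ_0 + 4·σ_1 + 1·σ_2 = 6(Δ_1 - Δ_0) = -102
  1·σ_1 + 4·σ_2 + 1·σ_3 = 6(Δ_2 - Δ_1) = 102
Clamped end conditions give two more equations: 2h_0·σ_0 + h_0·σ_1 = 6(Δ_0 - s'(2)) = 66 and h_2·σ_2 + 2h_2·σ_3 = 6(s'(5) - Δ_2) = -42.
Forward elimination and back-substitution give σ_0 = 892/15, σ_1 = -794/15, σ_2 = 754/15, σ_3 = -692/15.
On [2, 3], s(t) = -6 - 2·(t - 2) + 446/15·(t - 2)² - 281/15·(t - 2)³.
With (t - 2) = 1/4: s(9/4) = -1579/320.

-4.9344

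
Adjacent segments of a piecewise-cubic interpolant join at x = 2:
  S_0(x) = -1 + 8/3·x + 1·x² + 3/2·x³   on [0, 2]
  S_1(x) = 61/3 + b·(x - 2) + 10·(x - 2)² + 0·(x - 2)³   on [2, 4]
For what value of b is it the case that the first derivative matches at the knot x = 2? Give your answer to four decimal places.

S_0'(x) = 8/3 + 2·x + 9/2·x², so S_0'(2) = 74/3. On the right, S_1'(2) = b, so b = 74/3.

24.6667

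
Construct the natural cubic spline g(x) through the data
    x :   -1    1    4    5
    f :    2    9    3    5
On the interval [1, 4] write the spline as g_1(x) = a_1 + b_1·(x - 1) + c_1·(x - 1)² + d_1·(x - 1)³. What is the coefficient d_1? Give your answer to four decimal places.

Put σ_i = g'' at the i-th knot. Here h = (2, 3, 1) and Δ = (7/2, -2, 2), so the interior equations h_(i-1)·σ_(i-1) + 2(h_(i-1)+h_i)·σ_i + h_i·σ_(i+1) = 6(Δ_i − Δ_(i-1)) read
  2·σ_0 + 10·σ_1 + 3·σ_2 = 6(Δ_1 - Δ_0) = -33
  3·σ_1 + 8·σ_2 + 1·σ_3 = 6(Δ_2 - Δ_1) = 24
Natural end conditions: σ_0 = σ_3 = 0.
Hence σ_0 = 0, σ_1 = -336/71, σ_2 = 339/71, σ_3 = 0.
On [1, 4], with g_1(x) = a_1 + b_1·(x - 1) + c_1·(x - 1)² + d_1·(x - 1)³: c_1 = σ_1/2 = -168/71, d_1 = (σ_2 - σ_1)/(6h_1) = 75/142, b_1 = Δ_1 - h_1(2σ_1 + σ_2)/6 = 49/142.

0.5282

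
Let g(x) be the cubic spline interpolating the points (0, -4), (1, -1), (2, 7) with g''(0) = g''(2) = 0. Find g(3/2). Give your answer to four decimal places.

With m_i denoting the second derivative at x_i, h_i = 1, 1, and Δ_i = (y_(i+1) − y_i)/h_i = 3, 8:
  1·m_0 + 4·m_1 + 1·m_2 = 6(Δ_1 - Δ_0) = 30
Natural end conditions: m_0 = m_2 = 0.
Solving the tridiagonal system: m_0 = 0, m_1 = 15/2, m_2 = 0.
On [1, 2], g(x) = -1 + 11/2·(x - 1) + 15/4·(x - 1)² - 5/4·(x - 1)³.
With (x - 1) = 1/2: g(3/2) = 81/32.

2.5313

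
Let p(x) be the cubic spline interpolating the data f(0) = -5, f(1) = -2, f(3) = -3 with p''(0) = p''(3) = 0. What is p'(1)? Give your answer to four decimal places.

1.8333

Write M_i for p''(x_i). With h_i = 1, 2 and divided differences Δ_i = 3, -1/2, the continuity of p' gives the tridiagonal system
  1·M_0 + 6·M_1 + 2·M_2 = 6(Δ_1 - Δ_0) = -21
Natural end conditions: M_0 = M_2 = 0.
Solving: M_0 = 0, M_1 = -7/2, M_2 = 0.
On [1, 3], p'(x) = b_1 + 2c_1·(x - 1) + 3d_1·(x - 1)² with b_1 = Δ_1 - h_1(2M_1 + M_2)/6 = 11/6, c_1 = M_1/2 = -7/4, d_1 = (M_2 - M_1)/(6h_1) = 7/24. So p'(1) = 11/6.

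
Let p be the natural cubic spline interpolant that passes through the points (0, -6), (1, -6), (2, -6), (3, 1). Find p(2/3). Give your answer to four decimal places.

Write σ_i for p''(x_i). With h_i = 1, 1, 1 and divided differences Δ_i = 0, 0, 7, the continuity of p' gives the tridiagonal system
  1·σ_0 + 4·σ_1 + 1·σ_2 = 6(Δ_1 - Δ_0) = 0
  1·σ_1 + 4·σ_2 + 1·σ_3 = 6(Δ_2 - Δ_1) = 42
Natural end conditions: σ_0 = σ_3 = 0.
Solving the tridiagonal system: σ_0 = 0, σ_1 = -14/5, σ_2 = 56/5, σ_3 = 0.
On [0, 1], p(x) = -6 + 7/15·x + 0·x² - 7/15·x³.
With x = 2/3: p(2/3) = -472/81.

-5.8272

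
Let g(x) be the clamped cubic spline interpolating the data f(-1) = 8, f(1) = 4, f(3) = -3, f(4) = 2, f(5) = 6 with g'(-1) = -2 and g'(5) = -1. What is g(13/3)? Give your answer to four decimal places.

4.0838

Write M_i for g''(x_i). With h_i = 2, 2, 1, 1 and divided differences Δ_i = -2, -7/2, 5, 4, the continuity of g' gives the tridiagonal system
  2·M_0 + 8·M_1 + 2·M_2 = 6(Δ_1 - Δ_0) = -9
  2·M_1 + 6·M_2 + 1·M_3 = 6(Δ_2 - Δ_1) = 51
  1·M_2 + 4·M_3 + 1·M_4 = 6(Δ_3 - Δ_2) = -6
Clamped end conditions give two more equations: 2h_0·M_0 + h_0·M_1 = 6(Δ_0 - g'(-1)) = 0 and h_3·M_3 + 2h_3·M_4 = 6(g'(5) - Δ_3) = -30.
Solving the tridiagonal system: M_0 = 173/84, M_1 = -173/42, M_2 = 119/12, M_3 = -11/42, M_4 = -1249/84.
On [4, 5], g(x) = 2 + 1103/168·(x - 4) - 11/84·(x - 4)² - 409/168·(x - 4)³.
With (x - 4) = 1/3: g(13/3) = 4631/1134.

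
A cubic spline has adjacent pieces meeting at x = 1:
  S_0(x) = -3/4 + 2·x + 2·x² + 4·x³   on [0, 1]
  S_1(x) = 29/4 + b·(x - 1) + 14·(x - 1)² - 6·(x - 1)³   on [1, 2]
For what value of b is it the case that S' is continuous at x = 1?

18

S_0'(x) = 2 + 4·x + 12·x², so S_0'(1) = 18. On the right, S_1'(1) = b, so b = 18.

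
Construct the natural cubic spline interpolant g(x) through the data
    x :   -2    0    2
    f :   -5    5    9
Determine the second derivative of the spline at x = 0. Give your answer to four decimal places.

Let M_i = g''(x_i). Step sizes h_i = 2, 2; slopes of the chords Δ_i = (y_(i+1) - y_i)/h_i = 5, 2.
  2·M_0 + 8·M_1 + 2·M_2 = 6(Δ_1 - Δ_0) = -18
Natural end conditions: M_0 = M_2 = 0.
Solving the tridiagonal system: M_0 = 0, M_1 = -9/4, M_2 = 0.

-2.2500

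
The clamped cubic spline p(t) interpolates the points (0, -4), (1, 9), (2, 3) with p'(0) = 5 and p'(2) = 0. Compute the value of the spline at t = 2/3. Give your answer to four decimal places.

5.4074

With σ_i denoting the second derivative at x_i, h_i = 1, 1, and Δ_i = (y_(i+1) − y_i)/h_i = 13, -6:
  1·σ_0 + 4·σ_1 + 1·σ_2 = 6(Δ_1 - Δ_0) = -114
Clamped end conditions give two more equations: 2h_0·σ_0 + h_0·σ_1 = 6(Δ_0 - p'(0)) = 48 and h_1·σ_1 + 2h_1·σ_2 = 6(p'(2) - Δ_1) = 36.
Solving: σ_0 = 50, σ_1 = -52, σ_2 = 44.
On [0, 1], p(t) = -4 + 5·t + 25·t² - 17·t³.
With t = 2/3: p(2/3) = 146/27.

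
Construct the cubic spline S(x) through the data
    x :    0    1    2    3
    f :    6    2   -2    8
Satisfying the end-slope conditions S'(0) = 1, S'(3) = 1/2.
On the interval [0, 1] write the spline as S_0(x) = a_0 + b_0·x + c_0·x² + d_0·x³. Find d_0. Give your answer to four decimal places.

1.1667

Write M_i for S''(x_i). With h_i = 1, 1, 1 and divided differences Δ_i = -4, -4, 10, the continuity of S' gives the tridiagonal system
  1·M_0 + 4·M_1 + 1·M_2 = 6(Δ_1 - Δ_0) = 0
  1·M_1 + 4·M_2 + 1·M_3 = 6(Δ_2 - Δ_1) = 84
Clamped end conditions give two more equations: 2h_0·M_0 + h_0·M_1 = 6(Δ_0 - S'(0)) = -30 and h_2·M_2 + 2h_2·M_3 = 6(S'(3) - Δ_2) = -57.
Hence M_0 = -37/3, M_1 = -16/3, M_2 = 101/3, M_3 = -136/3.
On [0, 1], with S_0(x) = a_0 + b_0·x + c_0·x² + d_0·x³: c_0 = M_0/2 = -37/6, d_0 = (M_1 - M_0)/(6h_0) = 7/6, b_0 = Δ_0 - h_0(2M_0 + M_1)/6 = 1.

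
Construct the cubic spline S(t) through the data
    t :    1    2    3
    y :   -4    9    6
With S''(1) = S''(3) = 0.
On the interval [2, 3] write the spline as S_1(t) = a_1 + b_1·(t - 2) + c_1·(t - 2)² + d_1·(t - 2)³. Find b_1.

5

With M_i denoting the second derivative at x_i, h_i = 1, 1, and Δ_i = (y_(i+1) − y_i)/h_i = 13, -3:
  1·M_0 + 4·M_1 + 1·M_2 = 6(Δ_1 - Δ_0) = -96
Natural end conditions: M_0 = M_2 = 0.
Hence M_0 = 0, M_1 = -24, M_2 = 0.
On [2, 3], with S_1(t) = a_1 + b_1·(t - 2) + c_1·(t - 2)² + d_1·(t - 2)³: c_1 = M_1/2 = -12, d_1 = (M_2 - M_1)/(6h_1) = 4, b_1 = Δ_1 - h_1(2M_1 + M_2)/6 = 5.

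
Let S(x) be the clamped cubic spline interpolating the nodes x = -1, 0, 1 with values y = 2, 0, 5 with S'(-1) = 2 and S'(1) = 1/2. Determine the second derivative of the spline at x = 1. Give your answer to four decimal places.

-24.7500

Write m_i for S''(x_i). With h_i = 1, 1 and divided differences Δ_i = -2, 5, the continuity of S' gives the tridiagonal system
  1·m_0 + 4·m_1 + 1·m_2 = 6(Δ_1 - Δ_0) = 42
Clamped end conditions give two more equations: 2h_0·m_0 + h_0·m_1 = 6(Δ_0 - S'(-1)) = -24 and h_1·m_1 + 2h_1·m_2 = 6(S'(1) - Δ_1) = -27.
Solving: m_0 = -93/4, m_1 = 45/2, m_2 = -99/4.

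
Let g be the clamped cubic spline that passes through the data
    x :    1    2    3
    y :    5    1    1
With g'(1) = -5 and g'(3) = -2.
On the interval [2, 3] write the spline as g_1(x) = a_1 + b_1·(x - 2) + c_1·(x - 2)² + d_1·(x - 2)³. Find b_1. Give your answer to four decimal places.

-1.2500

Put σ_i = g'' at the i-th knot. Here h = (1, 1) and Δ = (-4, 0), so the interior equations h_(i-1)·σ_(i-1) + 2(h_(i-1)+h_i)·σ_i + h_i·σ_(i+1) = 6(Δ_i − Δ_(i-1)) read
  1·σ_0 + 4·σ_1 + 1·σ_2 = 6(Δ_1 - Δ_0) = 24
Clamped end conditions give two more equations: 2h_0·σ_0 + h_0·σ_1 = 6(Δ_0 - g'(1)) = 6 and h_1·σ_1 + 2h_1·σ_2 = 6(g'(3) - Δ_1) = -12.
Forward elimination and back-substitution give σ_0 = -3/2, σ_1 = 9, σ_2 = -21/2.
On [2, 3], with g_1(x) = a_1 + b_1·(x - 2) + c_1·(x - 2)² + d_1·(x - 2)³: c_1 = σ_1/2 = 9/2, d_1 = (σ_2 - σ_1)/(6h_1) = -13/4, b_1 = Δ_1 - h_1(2σ_1 + σ_2)/6 = -5/4.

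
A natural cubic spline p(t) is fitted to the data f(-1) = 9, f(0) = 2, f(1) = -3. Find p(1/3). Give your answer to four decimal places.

Write σ_i for p''(x_i). With h_i = 1, 1 and divided differences Δ_i = -7, -5, the continuity of p' gives the tridiagonal system
  1·σ_0 + 4·σ_1 + 1·σ_2 = 6(Δ_1 - Δ_0) = 12
Natural end conditions: σ_0 = σ_2 = 0.
Solving: σ_0 = 0, σ_1 = 3, σ_2 = 0.
On [0, 1], p(t) = 2 - 6·t + 3/2·t² - 1/2·t³.
With t = 1/3: p(1/3) = 4/27.

0.1481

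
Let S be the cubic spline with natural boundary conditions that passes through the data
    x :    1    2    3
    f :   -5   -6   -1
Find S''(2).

9

Write m_i for S''(x_i). With h_i = 1, 1 and divided differences Δ_i = -1, 5, the continuity of S' gives the tridiagonal system
  1·m_0 + 4·m_1 + 1·m_2 = 6(Δ_1 - Δ_0) = 36
Natural end conditions: m_0 = m_2 = 0.
Solving: m_0 = 0, m_1 = 9, m_2 = 0.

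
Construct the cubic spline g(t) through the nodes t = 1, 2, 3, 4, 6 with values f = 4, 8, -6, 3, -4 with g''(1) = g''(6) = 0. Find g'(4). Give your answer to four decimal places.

10.3372

Put σ_i = g'' at the i-th knot. Here h = (1, 1, 1, 2) and Δ = (4, -14, 9, -7/2), so the interior equations h_(i-1)·σ_(i-1) + 2(h_(i-1)+h_i)·σ_i + h_i·σ_(i+1) = 6(Δ_i − Δ_(i-1)) read
  1·σ_0 + 4·σ_1 + 1·σ_2 = 6(Δ_1 - Δ_0) = -108
  1·σ_1 + 4·σ_2 + 1·σ_3 = 6(Δ_2 - Δ_1) = 138
  1·σ_2 + 6·σ_3 + 2·σ_4 = 6(Δ_3 - Δ_2) = -75
Natural end conditions: σ_0 = σ_4 = 0.
Hence σ_0 = 0, σ_1 = -3387/86, σ_2 = 2130/43, σ_3 = -1785/86, σ_4 = 0.
On [4, 6], g'(t) = b_3 + 2c_3·(t - 4) + 3d_3·(t - 4)² with b_3 = Δ_3 - h_3(2σ_3 + σ_4)/6 = 889/86, c_3 = σ_3/2 = -1785/172, d_3 = (σ_4 - σ_3)/(6h_3) = 595/344. So g'(4) = 889/86.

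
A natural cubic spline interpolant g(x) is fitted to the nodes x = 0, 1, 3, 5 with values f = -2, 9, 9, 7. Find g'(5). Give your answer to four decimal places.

-0.2727

Let σ_i = g''(x_i). Step sizes h_i = 1, 2, 2; slopes of the chords Δ_i = (y_(i+1) - y_i)/h_i = 11, 0, -1.
  1·σ_0 + 6·σ_1 + 2·σ_2 = 6(Δ_1 - Δ_0) = -66
  2·σ_1 + 8·σ_2 + 2·σ_3 = 6(Δ_2 - Δ_1) = -6
Natural end conditions: σ_0 = σ_3 = 0.
Solving: σ_0 = 0, σ_1 = -129/11, σ_2 = 24/11, σ_3 = 0.
On [3, 5], g'(x) = b_2 + 2c_2·(x - 3) + 3d_2·(x - 3)² with b_2 = Δ_2 - h_2(2σ_2 + σ_3)/6 = -27/11, c_2 = σ_2/2 = 12/11, d_2 = (σ_3 - σ_2)/(6h_2) = -2/11. So g'(5) = -3/11.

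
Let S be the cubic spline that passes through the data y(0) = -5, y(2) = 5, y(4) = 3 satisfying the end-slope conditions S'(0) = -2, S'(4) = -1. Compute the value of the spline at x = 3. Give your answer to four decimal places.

Write m_i for S''(x_i). With h_i = 2, 2 and divided differences Δ_i = 5, -1, the continuity of S' gives the tridiagonal system
  2·m_0 + 8·m_1 + 2·m_2 = 6(Δ_1 - Δ_0) = -36
Clamped end conditions give two more equations: 2h_0·m_0 + h_0·m_1 = 6(Δ_0 - S'(0)) = 42 and h_1·m_1 + 2h_1·m_2 = 6(S'(4) - Δ_1) = 0.
Hence m_0 = 61/4, m_1 = -19/2, m_2 = 19/4.
On [2, 4], S(x) = 5 + 15/4·(x - 2) - 19/4·(x - 2)² + 19/16·(x - 2)³.
With (x - 2) = 1: S(3) = 83/16.

5.1875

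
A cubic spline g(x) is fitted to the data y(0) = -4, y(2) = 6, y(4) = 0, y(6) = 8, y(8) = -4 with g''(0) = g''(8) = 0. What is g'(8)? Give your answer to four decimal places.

Put M_i = g'' at the i-th knot. Here h = (2, 2, 2, 2) and Δ = (5, -3, 4, -6), so the interior equations h_(i-1)·M_(i-1) + 2(h_(i-1)+h_i)·M_i + h_i·M_(i+1) = 6(Δ_i − Δ_(i-1)) read
  2·M_0 + 8·M_1 + 2·M_2 = 6(Δ_1 - Δ_0) = -48
  2·M_1 + 8·M_2 + 2·M_3 = 6(Δ_2 - Δ_1) = 42
  2·M_2 + 8·M_3 + 2·M_4 = 6(Δ_3 - Δ_2) = -60
Natural end conditions: M_0 = M_4 = 0.
Solving: M_0 = 0, M_1 = -237/28, M_2 = 69/7, M_3 = -279/28, M_4 = 0.
On [6, 8], g'(x) = b_3 + 2c_3·(x - 6) + 3d_3·(x - 6)² with b_3 = Δ_3 - h_3(2M_3 + M_4)/6 = 9/14, c_3 = M_3/2 = -279/56, d_3 = (M_4 - M_3)/(6h_3) = 93/112. So g'(8) = -261/28.

-9.3214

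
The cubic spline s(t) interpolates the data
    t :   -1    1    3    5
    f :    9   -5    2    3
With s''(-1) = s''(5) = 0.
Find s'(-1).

Let M_i = s''(x_i). Step sizes h_i = 2, 2, 2; slopes of the chords Δ_i = (y_(i+1) - y_i)/h_i = -7, 7/2, 1/2.
  2·M_0 + 8·M_1 + 2·M_2 = 6(Δ_1 - Δ_0) = 63
  2·M_1 + 8·M_2 + 2·M_3 = 6(Δ_2 - Δ_1) = -18
Natural end conditions: M_0 = M_3 = 0.
Forward elimination and back-substitution give M_0 = 0, M_1 = 9, M_2 = -9/2, M_3 = 0.
On [-1, 1], s'(t) = b_0 + 2c_0·(t + 1) + 3d_0·(t + 1)² with b_0 = Δ_0 - h_0(2M_0 + M_1)/6 = -10, c_0 = M_0/2 = 0, d_0 = (M_1 - M_0)/(6h_0) = 3/4. So s'(-1) = -10.

-10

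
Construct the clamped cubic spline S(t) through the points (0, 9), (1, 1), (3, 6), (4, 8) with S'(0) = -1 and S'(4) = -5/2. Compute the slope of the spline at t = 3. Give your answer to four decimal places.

5.3000

Put m_i = S'' at the i-th knot. Here h = (1, 2, 1) and Δ = (-8, 5/2, 2), so the interior equations h_(i-1)·m_(i-1) + 2(h_(i-1)+h_i)·m_i + h_i·m_(i+1) = 6(Δ_i − Δ_(i-1)) read
  1·m_0 + 6·m_1 + 2·m_2 = 6(Δ_1 - Δ_0) = 63
  2·m_1 + 6·m_2 + 1·m_3 = 6(Δ_2 - Δ_1) = -3
Clamped end conditions give two more equations: 2h_0·m_0 + h_0·m_1 = 6(Δ_0 - S'(0)) = -42 and h_2·m_2 + 2h_2·m_3 = 6(S'(4) - Δ_2) = -27.
Solving the tridiagonal system: m_0 = -147/5, m_1 = 84/5, m_2 = -21/5, m_3 = -57/5.
On [3, 4], S'(t) = b_2 + 2c_2·(t - 3) + 3d_2·(t - 3)² with b_2 = Δ_2 - h_2(2m_2 + m_3)/6 = 53/10, c_2 = m_2/2 = -21/10, d_2 = (m_3 - m_2)/(6h_2) = -6/5. So S'(3) = 53/10.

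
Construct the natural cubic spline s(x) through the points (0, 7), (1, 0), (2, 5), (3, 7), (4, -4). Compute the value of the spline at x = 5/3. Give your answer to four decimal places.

2.6772

Let M_i = s''(x_i). Step sizes h_i = 1, 1, 1, 1; slopes of the chords Δ_i = (y_(i+1) - y_i)/h_i = -7, 5, 2, -11.
  1·M_0 + 4·M_1 + 1·M_2 = 6(Δ_1 - Δ_0) = 72
  1·M_1 + 4·M_2 + 1·M_3 = 6(Δ_2 - Δ_1) = -18
  1·M_2 + 4·M_3 + 1·M_4 = 6(Δ_3 - Δ_2) = -78
Natural end conditions: M_0 = M_4 = 0.
Hence M_0 = 0, M_1 = 537/28, M_2 = -33/7, M_3 = -513/28, M_4 = 0.
On [1, 2], s(x) = 0 - 17/28·(x - 1) + 537/56·(x - 1)² - 223/56·(x - 1)³.
With (x - 1) = 2/3: s(5/3) = 506/189.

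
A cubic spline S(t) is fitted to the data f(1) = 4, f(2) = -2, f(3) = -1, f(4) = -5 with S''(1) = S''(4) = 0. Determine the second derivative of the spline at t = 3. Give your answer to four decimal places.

-10.8000

Put σ_i = S'' at the i-th knot. Here h = (1, 1, 1) and Δ = (-6, 1, -4), so the interior equations h_(i-1)·σ_(i-1) + 2(h_(i-1)+h_i)·σ_i + h_i·σ_(i+1) = 6(Δ_i − Δ_(i-1)) read
  1·σ_0 + 4·σ_1 + 1·σ_2 = 6(Δ_1 - Δ_0) = 42
  1·σ_1 + 4·σ_2 + 1·σ_3 = 6(Δ_2 - Δ_1) = -30
Natural end conditions: σ_0 = σ_3 = 0.
Forward elimination and back-substitution give σ_0 = 0, σ_1 = 66/5, σ_2 = -54/5, σ_3 = 0.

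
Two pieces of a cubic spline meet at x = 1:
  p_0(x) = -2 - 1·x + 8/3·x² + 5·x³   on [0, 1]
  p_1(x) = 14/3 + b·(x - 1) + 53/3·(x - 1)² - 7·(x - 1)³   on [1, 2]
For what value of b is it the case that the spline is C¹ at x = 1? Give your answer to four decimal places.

19.3333

p_0'(x) = -1 + 16/3·x + 15·x², so p_0'(1) = 58/3. On the right, p_1'(1) = b, so b = 58/3.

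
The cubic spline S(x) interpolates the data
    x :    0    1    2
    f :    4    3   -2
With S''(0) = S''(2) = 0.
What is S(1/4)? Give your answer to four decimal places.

Put M_i = S'' at the i-th knot. Here h = (1, 1) and Δ = (-1, -5), so the interior equations h_(i-1)·M_(i-1) + 2(h_(i-1)+h_i)·M_i + h_i·M_(i+1) = 6(Δ_i − Δ_(i-1)) read
  1·M_0 + 4·M_1 + 1·M_2 = 6(Δ_1 - Δ_0) = -24
Natural end conditions: M_0 = M_2 = 0.
Solving: M_0 = 0, M_1 = -6, M_2 = 0.
On [0, 1], S(x) = 4 + 0·x + 0·x² - 1·x³.
With x = 1/4: S(1/4) = 255/64.

3.9844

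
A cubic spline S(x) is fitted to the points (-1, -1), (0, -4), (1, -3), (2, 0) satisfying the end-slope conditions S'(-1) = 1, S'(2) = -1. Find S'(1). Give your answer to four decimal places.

Let M_i = S''(x_i). Step sizes h_i = 1, 1, 1; slopes of the chords Δ_i = (y_(i+1) - y_i)/h_i = -3, 1, 3.
  1·M_0 + 4·M_1 + 1·M_2 = 6(Δ_1 - Δ_0) = 24
  1·M_1 + 4·M_2 + 1·M_3 = 6(Δ_2 - Δ_1) = 12
Clamped end conditions give two more equations: 2h_0·M_0 + h_0·M_1 = 6(Δ_0 - S'(-1)) = -24 and h_2·M_2 + 2h_2·M_3 = 6(S'(2) - Δ_2) = -24.
Hence M_0 = -248/15, M_1 = 136/15, M_2 = 64/15, M_3 = -212/15.
On [1, 2], S'(x) = b_2 + 2c_2·(x - 1) + 3d_2·(x - 1)² with b_2 = Δ_2 - h_2(2M_2 + M_3)/6 = 59/15, c_2 = M_2/2 = 32/15, d_2 = (M_3 - M_2)/(6h_2) = -46/15. So S'(1) = 59/15.

3.9333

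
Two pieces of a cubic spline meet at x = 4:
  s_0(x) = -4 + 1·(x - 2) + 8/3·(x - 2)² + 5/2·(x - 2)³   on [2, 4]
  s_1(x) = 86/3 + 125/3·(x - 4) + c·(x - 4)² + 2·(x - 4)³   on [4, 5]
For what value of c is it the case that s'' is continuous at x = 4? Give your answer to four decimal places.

17.6667

s_0''(x) = 16/3 + 15·(x - 2), so s_0''(4) = 106/3. On the right, s_1''(4) = 2c, so c = 53/3.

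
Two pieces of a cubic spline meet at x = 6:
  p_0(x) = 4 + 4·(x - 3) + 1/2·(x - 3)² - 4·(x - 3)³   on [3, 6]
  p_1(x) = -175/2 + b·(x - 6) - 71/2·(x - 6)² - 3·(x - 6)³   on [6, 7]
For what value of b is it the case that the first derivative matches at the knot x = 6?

-101

p_0'(x) = 4 + 1·(x - 3) - 12·(x - 3)², so p_0'(6) = -101. On the right, p_1'(6) = b, so b = -101.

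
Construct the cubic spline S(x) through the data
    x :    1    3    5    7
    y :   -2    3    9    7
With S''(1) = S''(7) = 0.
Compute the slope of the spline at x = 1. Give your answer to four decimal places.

Let M_i = S''(x_i). Step sizes h_i = 2, 2, 2; slopes of the chords Δ_i = (y_(i+1) - y_i)/h_i = 5/2, 3, -1.
  2·M_0 + 8·M_1 + 2·M_2 = 6(Δ_1 - Δ_0) = 3
  2·M_1 + 8·M_2 + 2·M_3 = 6(Δ_2 - Δ_1) = -24
Natural end conditions: M_0 = M_3 = 0.
Forward elimination and back-substitution give M_0 = 0, M_1 = 6/5, M_2 = -33/10, M_3 = 0.
On [1, 3], S'(x) = b_0 + 2c_0·(x - 1) + 3d_0·(x - 1)² with b_0 = Δ_0 - h_0(2M_0 + M_1)/6 = 21/10, c_0 = M_0/2 = 0, d_0 = (M_1 - M_0)/(6h_0) = 1/10. So S'(1) = 21/10.

2.1000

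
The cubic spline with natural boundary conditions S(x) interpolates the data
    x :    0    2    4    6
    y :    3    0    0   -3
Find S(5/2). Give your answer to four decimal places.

Let m_i = S''(x_i). Step sizes h_i = 2, 2, 2; slopes of the chords Δ_i = (y_(i+1) - y_i)/h_i = -3/2, 0, -3/2.
  2·m_0 + 8·m_1 + 2·m_2 = 6(Δ_1 - Δ_0) = 9
  2·m_1 + 8·m_2 + 2·m_3 = 6(Δ_2 - Δ_1) = -9
Natural end conditions: m_0 = m_3 = 0.
Forward elimination and back-substitution give m_0 = 0, m_1 = 3/2, m_2 = -3/2, m_3 = 0.
On [2, 4], S(x) = 0 - 1/2·(x - 2) + 3/4·(x - 2)² - 1/4·(x - 2)³.
With (x - 2) = 1/2: S(5/2) = -3/32.

-0.0938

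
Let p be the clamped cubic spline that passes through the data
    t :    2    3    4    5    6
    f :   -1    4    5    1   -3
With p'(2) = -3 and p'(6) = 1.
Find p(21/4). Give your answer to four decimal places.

With σ_i denoting the second derivative at x_i, h_i = 1, 1, 1, 1, and Δ_i = (y_(i+1) − y_i)/h_i = 5, 1, -4, -4:
  1·σ_0 + 4·σ_1 + 1·σ_2 = 6(Δ_1 - Δ_0) = -24
  1·σ_1 + 4·σ_2 + 1·σ_3 = 6(Δ_2 - Δ_1) = -30
  1·σ_2 + 4·σ_3 + 1·σ_4 = 6(Δ_3 - Δ_2) = 0
Clamped end conditions give two more equations: 2h_0·σ_0 + h_0·σ_1 = 6(Δ_0 - p'(2)) = 48 and h_3·σ_3 + 2h_3·σ_4 = 6(p'(6) - Δ_3) = 30.
Solving: σ_0 = 425/14, σ_1 = -89/7, σ_2 = -7/2, σ_3 = -23/7, σ_4 = 233/14.
On [5, 6], p(t) = 1 - 159/28·(t - 5) - 23/14·(t - 5)² + 93/28·(t - 5)³.
With (t - 5) = 1/4: p(21/4) = -843/1792.

-0.4704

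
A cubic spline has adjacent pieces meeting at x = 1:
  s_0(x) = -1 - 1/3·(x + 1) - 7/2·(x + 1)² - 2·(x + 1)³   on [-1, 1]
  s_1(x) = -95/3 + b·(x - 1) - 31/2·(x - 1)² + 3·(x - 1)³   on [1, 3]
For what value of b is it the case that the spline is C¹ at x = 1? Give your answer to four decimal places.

s_0'(x) = -1/3 - 7·(x + 1) - 6·(x + 1)², so s_0'(1) = -115/3. On the right, s_1'(1) = b, so b = -115/3.

-38.3333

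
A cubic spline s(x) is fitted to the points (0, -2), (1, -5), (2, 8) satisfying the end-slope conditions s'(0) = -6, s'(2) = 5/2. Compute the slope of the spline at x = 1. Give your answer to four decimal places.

Write m_i for s''(x_i). With h_i = 1, 1 and divided differences Δ_i = -3, 13, the continuity of s' gives the tridiagonal system
  1·m_0 + 4·m_1 + 1·m_2 = 6(Δ_1 - Δ_0) = 96
Clamped end conditions give two more equations: 2h_0·m_0 + h_0·m_1 = 6(Δ_0 - s'(0)) = 18 and h_1·m_1 + 2h_1·m_2 = 6(s'(2) - Δ_1) = -63.
Hence m_0 = -43/4, m_1 = 79/2, m_2 = -205/4.
On [1, 2], s'(x) = b_1 + 2c_1·(x - 1) + 3d_1·(x - 1)² with b_1 = Δ_1 - h_1(2m_1 + m_2)/6 = 67/8, c_1 = m_1/2 = 79/4, d_1 = (m_2 - m_1)/(6h_1) = -121/8. So s'(1) = 67/8.

8.3750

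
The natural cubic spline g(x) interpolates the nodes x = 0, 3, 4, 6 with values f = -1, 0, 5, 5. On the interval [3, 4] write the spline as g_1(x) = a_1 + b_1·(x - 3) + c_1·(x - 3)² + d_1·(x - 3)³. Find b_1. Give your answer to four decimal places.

4.5461

Put M_i = g'' at the i-th knot. Here h = (3, 1, 2) and Δ = (1/3, 5, 0), so the interior equations h_(i-1)·M_(i-1) + 2(h_(i-1)+h_i)·M_i + h_i·M_(i+1) = 6(Δ_i − Δ_(i-1)) read
  3·M_0 + 8·M_1 + 1·M_2 = 6(Δ_1 - Δ_0) = 28
  1·M_1 + 6·M_2 + 2·M_3 = 6(Δ_2 - Δ_1) = -30
Natural end conditions: M_0 = M_3 = 0.
Solving the tridiagonal system: M_0 = 0, M_1 = 198/47, M_2 = -268/47, M_3 = 0.
On [3, 4], with g_1(x) = a_1 + b_1·(x - 3) + c_1·(x - 3)² + d_1·(x - 3)³: c_1 = M_1/2 = 99/47, d_1 = (M_2 - M_1)/(6h_1) = -233/141, b_1 = Δ_1 - h_1(2M_1 + M_2)/6 = 641/141.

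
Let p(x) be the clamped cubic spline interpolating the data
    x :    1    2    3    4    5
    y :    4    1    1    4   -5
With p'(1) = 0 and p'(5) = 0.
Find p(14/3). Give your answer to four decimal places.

Let M_i = p''(x_i). Step sizes h_i = 1, 1, 1, 1; slopes of the chords Δ_i = (y_(i+1) - y_i)/h_i = -3, 0, 3, -9.
  1·M_0 + 4·M_1 + 1·M_2 = 6(Δ_1 - Δ_0) = 18
  1·M_1 + 4·M_2 + 1·M_3 = 6(Δ_2 - Δ_1) = 18
  1·M_2 + 4·M_3 + 1·M_4 = 6(Δ_3 - Δ_2) = -72
Clamped end conditions give two more equations: 2h_0·M_0 + h_0·M_1 = 6(Δ_0 - p'(1)) = -18 and h_3·M_3 + 2h_3·M_4 = 6(p'(5) - Δ_3) = 54.
Hence M_0 = -45/4, M_1 = 9/2, M_2 = 45/4, M_3 = -63/2, M_4 = 171/4.
On [4, 5], p(x) = 4 - 45/8·(x - 4) - 63/4·(x - 4)² + 99/8·(x - 4)³.
With (x - 4) = 2/3: p(14/3) = -37/12.

-3.0833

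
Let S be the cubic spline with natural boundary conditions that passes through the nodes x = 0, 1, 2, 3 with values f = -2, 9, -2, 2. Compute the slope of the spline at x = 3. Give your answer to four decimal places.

Let m_i = S''(x_i). Step sizes h_i = 1, 1, 1; slopes of the chords Δ_i = (y_(i+1) - y_i)/h_i = 11, -11, 4.
  1·m_0 + 4·m_1 + 1·m_2 = 6(Δ_1 - Δ_0) = -132
  1·m_1 + 4·m_2 + 1·m_3 = 6(Δ_2 - Δ_1) = 90
Natural end conditions: m_0 = m_3 = 0.
Solving: m_0 = 0, m_1 = -206/5, m_2 = 164/5, m_3 = 0.
On [2, 3], S'(x) = b_2 + 2c_2·(x - 2) + 3d_2·(x - 2)² with b_2 = Δ_2 - h_2(2m_2 + m_3)/6 = -104/15, c_2 = m_2/2 = 82/5, d_2 = (m_3 - m_2)/(6h_2) = -82/15. So S'(3) = 142/15.

9.4667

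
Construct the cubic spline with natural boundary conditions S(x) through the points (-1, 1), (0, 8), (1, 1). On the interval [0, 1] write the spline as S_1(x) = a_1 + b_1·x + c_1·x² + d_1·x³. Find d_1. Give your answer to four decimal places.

3.5000

With m_i denoting the second derivative at x_i, h_i = 1, 1, and Δ_i = (y_(i+1) − y_i)/h_i = 7, -7:
  1·m_0 + 4·m_1 + 1·m_2 = 6(Δ_1 - Δ_0) = -84
Natural end conditions: m_0 = m_2 = 0.
Forward elimination and back-substitution give m_0 = 0, m_1 = -21, m_2 = 0.
On [0, 1], with S_1(x) = a_1 + b_1·x + c_1·x² + d_1·x³: c_1 = m_1/2 = -21/2, d_1 = (m_2 - m_1)/(6h_1) = 7/2, b_1 = Δ_1 - h_1(2m_1 + m_2)/6 = 0.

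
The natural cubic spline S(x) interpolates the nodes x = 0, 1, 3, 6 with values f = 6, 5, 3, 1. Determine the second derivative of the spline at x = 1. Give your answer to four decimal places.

-0.0714

With σ_i denoting the second derivative at x_i, h_i = 1, 2, 3, and Δ_i = (y_(i+1) − y_i)/h_i = -1, -1, -2/3:
  1·σ_0 + 6·σ_1 + 2·σ_2 = 6(Δ_1 - Δ_0) = 0
  2·σ_1 + 10·σ_2 + 3·σ_3 = 6(Δ_2 - Δ_1) = 2
Natural end conditions: σ_0 = σ_3 = 0.
Solving: σ_0 = 0, σ_1 = -1/14, σ_2 = 3/14, σ_3 = 0.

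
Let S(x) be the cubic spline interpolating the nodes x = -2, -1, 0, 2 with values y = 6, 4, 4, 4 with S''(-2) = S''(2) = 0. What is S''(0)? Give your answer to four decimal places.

-0.5217

Let M_i = S''(x_i). Step sizes h_i = 1, 1, 2; slopes of the chords Δ_i = (y_(i+1) - y_i)/h_i = -2, 0, 0.
  1·M_0 + 4·M_1 + 1·M_2 = 6(Δ_1 - Δ_0) = 12
  1·M_1 + 6·M_2 + 2·M_3 = 6(Δ_2 - Δ_1) = 0
Natural end conditions: M_0 = M_3 = 0.
Hence M_0 = 0, M_1 = 72/23, M_2 = -12/23, M_3 = 0.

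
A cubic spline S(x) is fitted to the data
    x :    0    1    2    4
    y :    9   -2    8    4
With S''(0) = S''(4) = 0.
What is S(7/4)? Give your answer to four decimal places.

5.0781

Put M_i = S'' at the i-th knot. Here h = (1, 1, 2) and Δ = (-11, 10, -2), so the interior equations h_(i-1)·M_(i-1) + 2(h_(i-1)+h_i)·M_i + h_i·M_(i+1) = 6(Δ_i − Δ_(i-1)) read
  1·M_0 + 4·M_1 + 1·M_2 = 6(Δ_1 - Δ_0) = 126
  1·M_1 + 6·M_2 + 2·M_3 = 6(Δ_2 - Δ_1) = -72
Natural end conditions: M_0 = M_3 = 0.
Forward elimination and back-substitution give M_0 = 0, M_1 = 36, M_2 = -18, M_3 = 0.
On [1, 2], S(x) = -2 + 1·(x - 1) + 18·(x - 1)² - 9·(x - 1)³.
With (x - 1) = 3/4: S(7/4) = 325/64.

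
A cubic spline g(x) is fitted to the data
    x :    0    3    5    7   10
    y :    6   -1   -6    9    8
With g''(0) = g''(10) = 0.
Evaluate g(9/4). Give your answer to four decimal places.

Write M_i for g''(x_i). With h_i = 3, 2, 2, 3 and divided differences Δ_i = -7/3, -5/2, 15/2, -1/3, the continuity of g' gives the tridiagonal system
  3·M_0 + 10·M_1 + 2·M_2 = 6(Δ_1 - Δ_0) = -1
  2·M_1 + 8·M_2 + 2·M_3 = 6(Δ_2 - Δ_1) = 60
  2·M_2 + 10·M_3 + 3·M_4 = 6(Δ_3 - Δ_2) = -47
Natural end conditions: M_0 = M_4 = 0.
Solving: M_0 = 0, M_1 = -61/30, M_2 = 29/3, M_3 = -199/30, M_4 = 0.
On [0, 3], g(x) = 6 - 79/60·x + 0·x² - 61/540·x³.
With x = 9/4: g(9/4) = 2241/1280.

1.7508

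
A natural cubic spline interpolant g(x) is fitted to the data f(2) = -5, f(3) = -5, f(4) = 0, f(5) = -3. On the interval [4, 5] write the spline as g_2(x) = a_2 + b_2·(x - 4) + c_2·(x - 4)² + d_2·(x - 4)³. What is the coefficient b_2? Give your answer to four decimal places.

1.9333

Put M_i = g'' at the i-th knot. Here h = (1, 1, 1) and Δ = (0, 5, -3), so the interior equations h_(i-1)·M_(i-1) + 2(h_(i-1)+h_i)·M_i + h_i·M_(i+1) = 6(Δ_i − Δ_(i-1)) read
  1·M_0 + 4·M_1 + 1·M_2 = 6(Δ_1 - Δ_0) = 30
  1·M_1 + 4·M_2 + 1·M_3 = 6(Δ_2 - Δ_1) = -48
Natural end conditions: M_0 = M_3 = 0.
Solving the tridiagonal system: M_0 = 0, M_1 = 56/5, M_2 = -74/5, M_3 = 0.
On [4, 5], with g_2(x) = a_2 + b_2·(x - 4) + c_2·(x - 4)² + d_2·(x - 4)³: c_2 = M_2/2 = -37/5, d_2 = (M_3 - M_2)/(6h_2) = 37/15, b_2 = Δ_2 - h_2(2M_2 + M_3)/6 = 29/15.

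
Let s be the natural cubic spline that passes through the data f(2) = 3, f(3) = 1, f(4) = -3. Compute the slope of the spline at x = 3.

-3

Let m_i = s''(x_i). Step sizes h_i = 1, 1; slopes of the chords Δ_i = (y_(i+1) - y_i)/h_i = -2, -4.
  1·m_0 + 4·m_1 + 1·m_2 = 6(Δ_1 - Δ_0) = -12
Natural end conditions: m_0 = m_2 = 0.
Solving the tridiagonal system: m_0 = 0, m_1 = -3, m_2 = 0.
On [3, 4], s'(x) = b_1 + 2c_1·(x - 3) + 3d_1·(x - 3)² with b_1 = Δ_1 - h_1(2m_1 + m_2)/6 = -3, c_1 = m_1/2 = -3/2, d_1 = (m_2 - m_1)/(6h_1) = 1/2. So s'(3) = -3.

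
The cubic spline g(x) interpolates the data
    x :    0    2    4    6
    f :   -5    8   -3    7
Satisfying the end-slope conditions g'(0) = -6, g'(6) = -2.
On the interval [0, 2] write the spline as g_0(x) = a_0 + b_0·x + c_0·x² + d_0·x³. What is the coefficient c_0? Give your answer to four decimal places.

Put M_i = g'' at the i-th knot. Here h = (2, 2, 2) and Δ = (13/2, -11/2, 5), so the interior equations h_(i-1)·M_(i-1) + 2(h_(i-1)+h_i)·M_i + h_i·M_(i+1) = 6(Δ_i − Δ_(i-1)) read
  2·M_0 + 8·M_1 + 2·M_2 = 6(Δ_1 - Δ_0) = -72
  2·M_1 + 8·M_2 + 2·M_3 = 6(Δ_2 - Δ_1) = 63
Clamped end conditions give two more equations: 2h_0·M_0 + h_0·M_1 = 6(Δ_0 - g'(0)) = 75 and h_2·M_2 + 2h_2·M_3 = 6(g'(6) - Δ_2) = -42.
Hence M_0 = 437/15, M_1 = -623/30, M_2 = 269/15, M_3 = -292/15.
On [0, 2], with g_0(x) = a_0 + b_0·x + c_0·x² + d_0·x³: c_0 = M_0/2 = 437/30, d_0 = (M_1 - M_0)/(6h_0) = -499/120, b_0 = Δ_0 - h_0(2M_0 + M_1)/6 = -6.

14.5667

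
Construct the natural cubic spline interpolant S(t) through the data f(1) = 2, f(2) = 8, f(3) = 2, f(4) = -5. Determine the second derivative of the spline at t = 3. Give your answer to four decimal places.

3.2000

With M_i denoting the second derivative at x_i, h_i = 1, 1, 1, and Δ_i = (y_(i+1) − y_i)/h_i = 6, -6, -7:
  1·M_0 + 4·M_1 + 1·M_2 = 6(Δ_1 - Δ_0) = -72
  1·M_1 + 4·M_2 + 1·M_3 = 6(Δ_2 - Δ_1) = -6
Natural end conditions: M_0 = M_3 = 0.
Solving: M_0 = 0, M_1 = -94/5, M_2 = 16/5, M_3 = 0.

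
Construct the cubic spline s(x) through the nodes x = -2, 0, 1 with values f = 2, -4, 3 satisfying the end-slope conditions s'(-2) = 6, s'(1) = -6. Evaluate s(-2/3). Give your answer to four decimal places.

-3.4815

Let M_i = s''(x_i). Step sizes h_i = 2, 1; slopes of the chords Δ_i = (y_(i+1) - y_i)/h_i = -3, 7.
  2·M_0 + 6·M_1 + 1·M_2 = 6(Δ_1 - Δ_0) = 60
Clamped end conditions give two more equations: 2h_0·M_0 + h_0·M_1 = 6(Δ_0 - s'(-2)) = -54 and h_1·M_1 + 2h_1·M_2 = 6(s'(1) - Δ_1) = -78.
Hence M_0 = -55/2, M_1 = 28, M_2 = -53.
On [-2, 0], s(x) = 2 + 6·(x + 2) - 55/4·(x + 2)² + 37/8·(x + 2)³.
With (x + 2) = 4/3: s(-2/3) = -94/27.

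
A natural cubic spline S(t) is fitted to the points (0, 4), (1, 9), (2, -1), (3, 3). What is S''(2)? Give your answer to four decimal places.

28.4000

Write M_i for S''(x_i). With h_i = 1, 1, 1 and divided differences Δ_i = 5, -10, 4, the continuity of S' gives the tridiagonal system
  1·M_0 + 4·M_1 + 1·M_2 = 6(Δ_1 - Δ_0) = -90
  1·M_1 + 4·M_2 + 1·M_3 = 6(Δ_2 - Δ_1) = 84
Natural end conditions: M_0 = M_3 = 0.
Solving: M_0 = 0, M_1 = -148/5, M_2 = 142/5, M_3 = 0.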